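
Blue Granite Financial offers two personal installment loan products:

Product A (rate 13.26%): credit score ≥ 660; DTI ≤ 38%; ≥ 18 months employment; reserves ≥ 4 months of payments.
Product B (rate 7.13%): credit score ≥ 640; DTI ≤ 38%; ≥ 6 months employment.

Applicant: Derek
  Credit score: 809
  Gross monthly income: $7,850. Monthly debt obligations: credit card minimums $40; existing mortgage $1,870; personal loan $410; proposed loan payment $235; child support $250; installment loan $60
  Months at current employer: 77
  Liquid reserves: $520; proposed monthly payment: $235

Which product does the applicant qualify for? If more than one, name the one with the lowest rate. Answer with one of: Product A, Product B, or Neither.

Product B

Total debts = (40 + 1,870 + 410 + 235 + 250 + 60) = 2,865; DTI = 2,865/7,850 = 36.5%.
Reserves = 520/235 = 2.2 months.
Product A: score 809 ≥ 660; DTI 36.5% ≤ 38%; employment 77 ≥ 18 mo; reserves 2.2 < 4 mo → does not qualify.
Product B: score 809 ≥ 640; DTI 36.5% ≤ 38%; employment 77 ≥ 6 mo → qualifies.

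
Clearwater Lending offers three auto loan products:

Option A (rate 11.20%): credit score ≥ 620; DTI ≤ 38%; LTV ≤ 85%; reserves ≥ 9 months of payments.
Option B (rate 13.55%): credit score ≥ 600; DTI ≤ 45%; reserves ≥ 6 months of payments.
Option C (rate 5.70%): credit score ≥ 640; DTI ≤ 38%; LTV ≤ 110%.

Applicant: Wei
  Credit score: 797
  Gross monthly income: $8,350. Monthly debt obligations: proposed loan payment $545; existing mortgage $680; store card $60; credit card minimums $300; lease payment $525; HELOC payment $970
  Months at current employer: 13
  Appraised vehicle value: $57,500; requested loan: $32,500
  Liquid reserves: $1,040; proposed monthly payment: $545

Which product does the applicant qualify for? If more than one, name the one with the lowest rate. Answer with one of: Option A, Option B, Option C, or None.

Option C

Total debts = (545 + 680 + 60 + 300 + 525 + 970) = 3,080; DTI = 3,080/8,350 = 36.9%.
LTV = 32,500/57,500 = 56.5%.
Reserves = 1,040/545 = 1.9 months.
Option A: score 797 ≥ 620; DTI 36.9% ≤ 38%; LTV 56.5% ≤ 85%; reserves 1.9 < 9 mo → does not qualify.
Option B: score 797 ≥ 600; DTI 36.9% ≤ 45%; reserves 1.9 < 6 mo → does not qualify.
Option C: score 797 ≥ 640; DTI 36.9% ≤ 38%; LTV 56.5% ≤ 110% → qualifies.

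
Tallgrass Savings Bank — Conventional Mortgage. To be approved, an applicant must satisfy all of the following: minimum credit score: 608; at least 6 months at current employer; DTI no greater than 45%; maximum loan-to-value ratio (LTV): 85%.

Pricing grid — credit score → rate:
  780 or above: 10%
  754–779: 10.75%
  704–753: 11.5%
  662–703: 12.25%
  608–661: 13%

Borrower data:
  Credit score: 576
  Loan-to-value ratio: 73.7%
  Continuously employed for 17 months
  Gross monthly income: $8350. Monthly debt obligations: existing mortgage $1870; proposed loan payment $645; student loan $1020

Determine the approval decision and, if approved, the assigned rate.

Credit score 576 < 608 (below minimum)
Employment 17 ≥ 6 months
Total monthly debts = (1,870 + 645 + 1,020) = 3,535. DTI: 3,535 ÷ 8,350 = 42.3%, within the 45% cap
LTV 73.7% ≤ 85%
Not all requirements met → denied.

Denied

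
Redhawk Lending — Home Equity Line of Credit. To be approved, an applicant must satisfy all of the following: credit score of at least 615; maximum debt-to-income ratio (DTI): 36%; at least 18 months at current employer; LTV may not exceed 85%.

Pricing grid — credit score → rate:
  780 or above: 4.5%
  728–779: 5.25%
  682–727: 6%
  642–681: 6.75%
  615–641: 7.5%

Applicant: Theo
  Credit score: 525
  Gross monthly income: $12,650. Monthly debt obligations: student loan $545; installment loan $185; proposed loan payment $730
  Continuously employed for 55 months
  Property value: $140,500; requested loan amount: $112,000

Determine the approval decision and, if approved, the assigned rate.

Denied

Credit score 525 < 615 (below minimum)
Employment 55 ≥ 18 months
LTV = 112,000/140,500 = 79.7% ≤ 85%
Total monthly debts = (545 + 185 + 730) = 1,460. Debt-to-income = 1,460/12,650 = 11.5% — meets 36% limit
Not all requirements met → denied.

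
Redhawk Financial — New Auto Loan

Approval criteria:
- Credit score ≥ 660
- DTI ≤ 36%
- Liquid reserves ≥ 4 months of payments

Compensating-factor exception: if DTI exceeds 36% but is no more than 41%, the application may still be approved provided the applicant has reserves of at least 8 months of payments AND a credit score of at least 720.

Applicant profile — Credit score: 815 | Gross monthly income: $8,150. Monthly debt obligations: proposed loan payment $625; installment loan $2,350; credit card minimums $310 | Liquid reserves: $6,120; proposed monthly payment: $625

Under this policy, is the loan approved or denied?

Approved

Credit score 815 ≥ 660 (meets base)
Total debts = (625 + 2,350 + 310) = 3,285. DTI: 3,285 ÷ 8,150 = 40.3%, over the 36% base limit.
Liquid reserves cover 6,120/625 = 9.8 months — ≥ 4 required
DTI 40.3% is within the 36%–41% exception band; checking compensating factors.
Override check — reserves: 9.8 mo (ok); score: 815 (ok).
Both compensating conditions met → exception applies.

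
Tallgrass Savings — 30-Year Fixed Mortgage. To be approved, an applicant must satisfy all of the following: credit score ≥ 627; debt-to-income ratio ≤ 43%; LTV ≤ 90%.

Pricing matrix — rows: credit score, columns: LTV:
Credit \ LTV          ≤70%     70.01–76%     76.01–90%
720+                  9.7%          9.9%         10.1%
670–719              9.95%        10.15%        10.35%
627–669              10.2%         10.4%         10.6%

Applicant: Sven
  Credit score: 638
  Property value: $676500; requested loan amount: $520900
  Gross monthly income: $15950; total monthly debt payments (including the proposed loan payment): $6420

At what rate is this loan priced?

Credit score 638 ≥ 627; Debt-to-income = 6,420/15,950 = 40.3% — meets 43% limit
LTV = 520,900/676,500 = 77% ≤ 90%
Row: 638 falls in 627–669. Column: 77% falls in 76.01–90%. Rate = 10.6%.

10.6%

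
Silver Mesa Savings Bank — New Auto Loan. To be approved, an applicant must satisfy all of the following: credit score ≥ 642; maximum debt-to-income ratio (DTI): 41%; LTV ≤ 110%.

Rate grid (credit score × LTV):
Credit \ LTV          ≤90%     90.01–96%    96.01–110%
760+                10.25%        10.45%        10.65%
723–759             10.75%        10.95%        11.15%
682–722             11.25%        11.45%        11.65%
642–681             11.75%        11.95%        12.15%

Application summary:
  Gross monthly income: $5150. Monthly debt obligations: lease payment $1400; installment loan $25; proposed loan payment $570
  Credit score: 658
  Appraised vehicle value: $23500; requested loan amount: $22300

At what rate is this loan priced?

11.95%

Credit score 658 ≥ 642; Total monthly debts = (1,400 + 25 + 570) = 1,995. DTI = 1,995/5,150 = 38.7% ≤ 41%
LTV = 22,300/23,500 = 94.9% ≤ 110%
Score 658 is in the 642–681 band; LTV 94.9% is in the 90.01–96% band → 11.95%.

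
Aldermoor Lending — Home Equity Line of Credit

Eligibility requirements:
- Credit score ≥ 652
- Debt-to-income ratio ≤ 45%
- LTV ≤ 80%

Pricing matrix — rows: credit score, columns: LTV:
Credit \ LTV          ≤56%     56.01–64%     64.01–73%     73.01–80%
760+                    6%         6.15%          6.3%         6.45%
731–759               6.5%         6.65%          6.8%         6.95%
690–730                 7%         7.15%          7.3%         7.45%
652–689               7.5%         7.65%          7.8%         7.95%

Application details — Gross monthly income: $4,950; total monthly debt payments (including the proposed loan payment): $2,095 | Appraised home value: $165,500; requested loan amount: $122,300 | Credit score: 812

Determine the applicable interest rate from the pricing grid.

Credit score 812 ≥ 652; Debt-to-income = 2,095/4,950 = 42.3% — meets 45% limit
Loan-to-value = 122,300/165,500 = 73.9% — pass (80% max)
Score 812 is in the 760+ band; LTV 73.9% is in the 73.01–80% band → 6.45%.

6.45%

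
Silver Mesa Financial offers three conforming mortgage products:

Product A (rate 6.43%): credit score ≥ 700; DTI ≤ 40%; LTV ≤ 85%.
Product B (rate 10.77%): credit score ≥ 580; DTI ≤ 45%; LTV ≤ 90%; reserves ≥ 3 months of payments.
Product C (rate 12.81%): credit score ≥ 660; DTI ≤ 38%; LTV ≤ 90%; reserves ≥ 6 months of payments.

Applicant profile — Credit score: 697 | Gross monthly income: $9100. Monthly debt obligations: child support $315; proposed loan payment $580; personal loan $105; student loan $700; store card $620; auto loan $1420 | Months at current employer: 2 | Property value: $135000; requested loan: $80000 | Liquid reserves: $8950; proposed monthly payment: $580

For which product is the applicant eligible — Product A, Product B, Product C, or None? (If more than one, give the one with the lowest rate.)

Product B

Total debts = (315 + 580 + 105 + 700 + 620 + 1,420) = 3,740; DTI = 3,740/9,100 = 41.1%.
LTV = 80,000/135,000 = 59.3%.
Reserves = 8,950/580 = 15.4 months.
Product A: score 697 < 700; DTI 41.1% > 40%; LTV 59.3% ≤ 85% → does not qualify.
Product B: score 697 ≥ 580; DTI 41.1% ≤ 45%; LTV 59.3% ≤ 90%; reserves 15.4 ≥ 3 mo → qualifies.
Product C: score 697 ≥ 660; DTI 41.1% > 38%; LTV 59.3% ≤ 90%; reserves 15.4 ≥ 6 mo → does not qualify.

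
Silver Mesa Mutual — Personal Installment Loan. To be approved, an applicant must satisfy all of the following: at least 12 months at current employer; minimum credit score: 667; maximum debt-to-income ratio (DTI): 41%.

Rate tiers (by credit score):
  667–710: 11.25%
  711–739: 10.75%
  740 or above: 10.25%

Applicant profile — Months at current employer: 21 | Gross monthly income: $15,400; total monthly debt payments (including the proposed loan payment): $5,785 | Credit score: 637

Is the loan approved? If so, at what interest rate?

Credit score 637 < 667 (below minimum)
DTI: 5,785 ÷ 15,400 = 37.6%, within the 41% cap
Employment 21 ≥ 12 months
Not all requirements met → denied.

Denied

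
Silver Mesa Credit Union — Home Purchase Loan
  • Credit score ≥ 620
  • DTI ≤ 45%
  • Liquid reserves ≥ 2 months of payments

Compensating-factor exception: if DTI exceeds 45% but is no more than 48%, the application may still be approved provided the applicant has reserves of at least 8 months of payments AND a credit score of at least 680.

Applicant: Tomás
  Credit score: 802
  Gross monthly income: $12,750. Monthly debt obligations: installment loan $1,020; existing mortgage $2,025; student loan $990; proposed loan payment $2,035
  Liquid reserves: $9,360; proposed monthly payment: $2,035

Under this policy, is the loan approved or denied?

Denied

Credit score 802 ≥ 620 (meets base)
Total debts = (1,020 + 2,025 + 990 + 2,035) = 6,070. DTI: 6,070 ÷ 12,750 = 47.6%, over the 45% base limit.
Reserves: 9,360 ÷ 2,035 = 4.6 months (meets 2-month minimum)
DTI 47.6% is within the 45%–48% exception band; checking compensating factors.
Override check — reserves: 4.6 mo (short of 8); score: 802 (ok).
Compensating-factor requirement not fully met.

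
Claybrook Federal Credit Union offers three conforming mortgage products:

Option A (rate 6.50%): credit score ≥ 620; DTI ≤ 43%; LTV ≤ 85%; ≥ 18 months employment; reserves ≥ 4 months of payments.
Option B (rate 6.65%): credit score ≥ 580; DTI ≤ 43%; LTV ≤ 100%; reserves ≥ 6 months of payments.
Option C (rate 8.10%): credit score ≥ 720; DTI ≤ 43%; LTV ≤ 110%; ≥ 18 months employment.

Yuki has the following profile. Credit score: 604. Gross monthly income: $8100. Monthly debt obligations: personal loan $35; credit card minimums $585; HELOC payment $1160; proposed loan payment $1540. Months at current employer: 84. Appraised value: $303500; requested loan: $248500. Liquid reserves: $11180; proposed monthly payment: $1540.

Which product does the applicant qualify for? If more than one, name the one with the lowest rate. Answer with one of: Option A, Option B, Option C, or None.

Option B

Total debts = (35 + 585 + 1,160 + 1,540) = 3,320; DTI = 3,320/8,100 = 41%.
LTV = 248,500/303,500 = 81.9%.
Reserves = 11,180/1,540 = 7.3 months.
Option A: score 604 < 620; DTI 41% ≤ 43%; LTV 81.9% ≤ 85%; employment 84 ≥ 18 mo; reserves 7.3 ≥ 4 mo → does not qualify.
Option B: score 604 ≥ 580; DTI 41% ≤ 43%; LTV 81.9% ≤ 100%; reserves 7.3 ≥ 6 mo → qualifies.
Option C: score 604 < 720; DTI 41% ≤ 43%; LTV 81.9% ≤ 110%; employment 84 ≥ 18 mo → does not qualify.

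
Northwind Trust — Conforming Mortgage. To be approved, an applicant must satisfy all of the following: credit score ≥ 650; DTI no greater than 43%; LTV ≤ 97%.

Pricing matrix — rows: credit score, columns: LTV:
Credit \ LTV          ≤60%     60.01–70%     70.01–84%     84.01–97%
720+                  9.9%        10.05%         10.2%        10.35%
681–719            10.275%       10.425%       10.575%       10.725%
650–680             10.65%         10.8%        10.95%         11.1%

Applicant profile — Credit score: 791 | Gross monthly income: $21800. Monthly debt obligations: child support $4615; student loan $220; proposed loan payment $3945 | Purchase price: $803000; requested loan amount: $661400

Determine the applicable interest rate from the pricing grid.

Credit score 791 ≥ 650; Total monthly debts = (4,615 + 220 + 3,945) = 8,780. DTI = 8,780/21,800 = 40.3% ≤ 43%
Loan-to-value = 661,400/803,000 = 82.4% — pass (97% max)
Credit 791 → row 720+; LTV 82.4% → column 70.01–84%. Grid cell → 10.2%.

10.2%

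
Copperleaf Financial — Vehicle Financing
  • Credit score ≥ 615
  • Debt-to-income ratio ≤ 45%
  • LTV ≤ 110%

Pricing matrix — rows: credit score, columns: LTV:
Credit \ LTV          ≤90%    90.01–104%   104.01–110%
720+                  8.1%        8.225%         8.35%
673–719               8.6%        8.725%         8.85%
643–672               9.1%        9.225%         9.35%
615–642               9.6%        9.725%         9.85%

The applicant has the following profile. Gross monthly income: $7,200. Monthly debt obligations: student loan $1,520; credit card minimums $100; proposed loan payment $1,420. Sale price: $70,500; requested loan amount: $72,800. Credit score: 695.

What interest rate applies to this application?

8.725%

Credit score 695 ≥ 615; Total monthly debts = (1,520 + 100 + 1,420) = 3,040. DTI = 3,040/7,200 = 42.2% ≤ 45%
Loan-to-value = 72,800/70,500 = 103.3% — pass (110% max)
Row: 695 falls in 673–719. Column: 103.3% falls in 90.01–104%. Rate = 8.725%.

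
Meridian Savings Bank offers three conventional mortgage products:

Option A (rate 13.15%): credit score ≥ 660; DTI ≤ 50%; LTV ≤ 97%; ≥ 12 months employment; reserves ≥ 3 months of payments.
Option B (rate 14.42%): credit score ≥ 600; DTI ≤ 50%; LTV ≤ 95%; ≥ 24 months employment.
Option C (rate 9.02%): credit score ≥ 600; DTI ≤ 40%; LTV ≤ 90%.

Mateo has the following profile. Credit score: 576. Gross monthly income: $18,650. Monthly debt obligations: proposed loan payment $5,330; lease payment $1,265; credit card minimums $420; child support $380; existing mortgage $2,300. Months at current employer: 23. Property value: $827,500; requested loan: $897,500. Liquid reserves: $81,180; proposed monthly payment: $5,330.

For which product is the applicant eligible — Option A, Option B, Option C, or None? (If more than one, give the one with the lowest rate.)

None

Total debts = (5,330 + 1,265 + 420 + 380 + 2,300) = 9,695; DTI = 9,695/18,650 = 52%.
LTV = 897,500/827,500 = 108.5%.
Reserves = 81,180/5,330 = 15.2 months.
Option A: score 576 < 660; DTI 52% > 50%; LTV 108.5% > 97%; employment 23 ≥ 12 mo; reserves 15.2 ≥ 3 mo → does not qualify.
Option B: score 576 < 600; DTI 52% > 50%; LTV 108.5% > 95%; employment 23 < 24 mo → does not qualify.
Option C: score 576 < 600; DTI 52% > 40%; LTV 108.5% > 90% → does not qualify.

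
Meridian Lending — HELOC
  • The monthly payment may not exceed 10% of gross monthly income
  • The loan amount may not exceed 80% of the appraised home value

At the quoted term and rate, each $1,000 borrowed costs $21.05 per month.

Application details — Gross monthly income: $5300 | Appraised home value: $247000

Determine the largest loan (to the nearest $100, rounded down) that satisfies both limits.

Payment cap: 10% × $5,300 = $530/month.
At $21.05 per $1,000, that supports 530/21.05 × 1,000 ≈ $25,178 → $25,100.
LTV cap: 80% × $247,000 = $197,600 → $197,600.
Binding constraint: payment-to-income.

$25,100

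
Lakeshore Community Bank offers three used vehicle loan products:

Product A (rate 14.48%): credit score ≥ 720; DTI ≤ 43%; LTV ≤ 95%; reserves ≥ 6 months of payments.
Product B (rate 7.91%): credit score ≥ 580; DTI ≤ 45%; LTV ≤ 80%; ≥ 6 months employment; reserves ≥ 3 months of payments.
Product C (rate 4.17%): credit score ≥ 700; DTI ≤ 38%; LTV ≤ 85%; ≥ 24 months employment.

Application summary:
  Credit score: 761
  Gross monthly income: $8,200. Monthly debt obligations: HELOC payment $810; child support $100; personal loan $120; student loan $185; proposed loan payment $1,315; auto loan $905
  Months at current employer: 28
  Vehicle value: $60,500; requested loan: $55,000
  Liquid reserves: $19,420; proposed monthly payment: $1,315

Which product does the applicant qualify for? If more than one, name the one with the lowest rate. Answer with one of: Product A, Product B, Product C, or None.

Total debts = (810 + 100 + 120 + 185 + 1,315 + 905) = 3,435; DTI = 3,435/8,200 = 41.9%.
LTV = 55,000/60,500 = 90.9%.
Reserves = 19,420/1,315 = 14.8 months.
Product A: score 761 ≥ 720; DTI 41.9% ≤ 43%; LTV 90.9% ≤ 95%; reserves 14.8 ≥ 6 mo → qualifies.
Product B: score 761 ≥ 580; DTI 41.9% ≤ 45%; LTV 90.9% > 80%; employment 28 ≥ 6 mo; reserves 14.8 ≥ 3 mo → does not qualify.
Product C: score 761 ≥ 700; DTI 41.9% > 38%; LTV 90.9% > 85%; employment 28 ≥ 24 mo → does not qualify.

Product A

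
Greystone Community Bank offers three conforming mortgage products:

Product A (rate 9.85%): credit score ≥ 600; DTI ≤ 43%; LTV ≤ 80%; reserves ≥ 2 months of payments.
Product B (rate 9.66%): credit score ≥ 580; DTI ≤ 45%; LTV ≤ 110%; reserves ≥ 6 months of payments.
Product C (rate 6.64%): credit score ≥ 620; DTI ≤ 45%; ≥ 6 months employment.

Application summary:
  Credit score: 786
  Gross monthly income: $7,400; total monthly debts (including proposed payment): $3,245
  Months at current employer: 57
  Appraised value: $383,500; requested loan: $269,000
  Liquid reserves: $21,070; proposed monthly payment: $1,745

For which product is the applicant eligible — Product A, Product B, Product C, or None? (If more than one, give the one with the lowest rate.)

DTI = 3,245/7,400 = 43.9%.
LTV = 269,000/383,500 = 70.1%.
Reserves = 21,070/1,745 = 12.1 months.
Product A: score 786 ≥ 600; DTI 43.9% > 43%; LTV 70.1% ≤ 80%; reserves 12.1 ≥ 2 mo → does not qualify.
Product B: score 786 ≥ 580; DTI 43.9% ≤ 45%; LTV 70.1% ≤ 110%; reserves 12.1 ≥ 6 mo → qualifies.
Product C: score 786 ≥ 620; DTI 43.9% ≤ 45%; employment 57 ≥ 6 mo → qualifies.
Qualifying: Product B, Product C. Lowest rate is 6.64% → Product C.

Product C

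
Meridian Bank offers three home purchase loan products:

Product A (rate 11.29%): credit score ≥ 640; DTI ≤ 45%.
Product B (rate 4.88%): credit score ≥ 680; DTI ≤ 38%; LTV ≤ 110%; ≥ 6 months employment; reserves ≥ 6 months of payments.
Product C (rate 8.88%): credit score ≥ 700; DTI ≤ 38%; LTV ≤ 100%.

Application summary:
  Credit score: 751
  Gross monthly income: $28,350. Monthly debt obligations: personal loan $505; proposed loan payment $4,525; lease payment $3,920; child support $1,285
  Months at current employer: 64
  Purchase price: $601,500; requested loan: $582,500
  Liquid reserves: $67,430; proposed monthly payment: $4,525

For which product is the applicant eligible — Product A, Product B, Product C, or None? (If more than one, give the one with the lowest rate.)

Total debts = (505 + 4,525 + 3,920 + 1,285) = 10,235; DTI = 10,235/28,350 = 36.1%.
LTV = 582,500/601,500 = 96.8%.
Reserves = 67,430/4,525 = 14.9 months.
Product A: score 751 ≥ 640; DTI 36.1% ≤ 45% → qualifies.
Product B: score 751 ≥ 680; DTI 36.1% ≤ 38%; LTV 96.8% ≤ 110%; employment 64 ≥ 6 mo; reserves 14.9 ≥ 6 mo → qualifies.
Product C: score 751 ≥ 700; DTI 36.1% ≤ 38%; LTV 96.8% ≤ 100% → qualifies.
Qualifying: Product A, Product B, Product C. Lowest rate is 4.88% → Product B.

Product B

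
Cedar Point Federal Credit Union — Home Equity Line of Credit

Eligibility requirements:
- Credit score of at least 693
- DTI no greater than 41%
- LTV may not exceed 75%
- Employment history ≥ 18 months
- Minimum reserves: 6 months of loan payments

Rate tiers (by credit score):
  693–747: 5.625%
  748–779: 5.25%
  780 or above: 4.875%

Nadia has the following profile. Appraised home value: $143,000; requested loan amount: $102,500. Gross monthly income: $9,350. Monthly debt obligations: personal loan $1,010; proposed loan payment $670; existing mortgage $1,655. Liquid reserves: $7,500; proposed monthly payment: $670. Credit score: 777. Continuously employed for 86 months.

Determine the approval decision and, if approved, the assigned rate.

Approved at 5.25%

Credit score 777 ≥ 693 (meets minimum)
Employment 86 ≥ 18 months
LTV = 102,500/143,000 = 71.7% ≤ 75%
Reserves = 7,500/670 = 11.2 months ≥ 6
Total monthly debts = (1,010 + 670 + 1,655) = 3,335. DTI: 3,335 ÷ 9,350 = 35.7%, within the 41% cap
All requirements met. Score 777 falls in the 748–779 tier → 5.25%.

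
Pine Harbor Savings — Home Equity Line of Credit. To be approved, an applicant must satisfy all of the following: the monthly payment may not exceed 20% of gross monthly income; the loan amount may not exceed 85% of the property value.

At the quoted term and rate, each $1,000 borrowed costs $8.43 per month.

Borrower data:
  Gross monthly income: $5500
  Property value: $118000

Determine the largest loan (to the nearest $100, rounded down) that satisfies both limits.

Payment cap: 20% × $5,500 = $1,100/month.
At $8.43 per $1,000, that supports 1,100/8.43 × 1,000 ≈ $130,486 → $130,400.
LTV cap: 85% × $118,000 = $100,300 → $100,300.
Binding constraint: loan-to-value.

$100,300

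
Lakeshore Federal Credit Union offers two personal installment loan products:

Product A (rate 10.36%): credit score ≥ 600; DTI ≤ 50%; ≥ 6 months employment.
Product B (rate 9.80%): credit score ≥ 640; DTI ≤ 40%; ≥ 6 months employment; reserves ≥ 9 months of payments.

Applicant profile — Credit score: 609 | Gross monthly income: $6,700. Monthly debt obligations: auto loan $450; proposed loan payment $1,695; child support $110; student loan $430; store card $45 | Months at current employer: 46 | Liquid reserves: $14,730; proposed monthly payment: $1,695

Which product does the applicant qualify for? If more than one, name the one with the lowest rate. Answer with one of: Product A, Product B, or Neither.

Total debts = (450 + 1,695 + 110 + 430 + 45) = 2,730; DTI = 2,730/6,700 = 40.7%.
Reserves = 14,730/1,695 = 8.7 months.
Product A: score 609 ≥ 600; DTI 40.7% ≤ 50%; employment 46 ≥ 6 mo → qualifies.
Product B: score 609 < 640; DTI 40.7% > 40%; employment 46 ≥ 6 mo; reserves 8.7 < 9 mo → does not qualify.

Product A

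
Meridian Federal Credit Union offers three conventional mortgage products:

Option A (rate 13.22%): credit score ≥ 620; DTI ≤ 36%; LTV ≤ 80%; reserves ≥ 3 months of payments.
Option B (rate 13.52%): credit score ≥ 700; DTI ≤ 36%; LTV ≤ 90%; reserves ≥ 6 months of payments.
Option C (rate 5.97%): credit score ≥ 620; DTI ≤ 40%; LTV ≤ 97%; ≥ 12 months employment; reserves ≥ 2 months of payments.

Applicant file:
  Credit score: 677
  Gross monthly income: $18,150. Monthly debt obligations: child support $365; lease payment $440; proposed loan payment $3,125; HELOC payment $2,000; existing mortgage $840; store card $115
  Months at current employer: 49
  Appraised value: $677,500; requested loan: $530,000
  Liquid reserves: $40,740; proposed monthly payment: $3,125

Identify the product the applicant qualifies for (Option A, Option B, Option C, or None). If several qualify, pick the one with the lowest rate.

Option C

Total debts = (365 + 440 + 3,125 + 2,000 + 840 + 115) = 6,885; DTI = 6,885/18,150 = 37.9%.
LTV = 530,000/677,500 = 78.2%.
Reserves = 40,740/3,125 = 13.0 months.
Option A: score 677 ≥ 620; DTI 37.9% > 36%; LTV 78.2% ≤ 80%; reserves 13.0 ≥ 3 mo → does not qualify.
Option B: score 677 < 700; DTI 37.9% > 36%; LTV 78.2% ≤ 90%; reserves 13.0 ≥ 6 mo → does not qualify.
Option C: score 677 ≥ 620; DTI 37.9% ≤ 40%; LTV 78.2% ≤ 97%; employment 49 ≥ 12 mo; reserves 13.0 ≥ 2 mo → qualifies.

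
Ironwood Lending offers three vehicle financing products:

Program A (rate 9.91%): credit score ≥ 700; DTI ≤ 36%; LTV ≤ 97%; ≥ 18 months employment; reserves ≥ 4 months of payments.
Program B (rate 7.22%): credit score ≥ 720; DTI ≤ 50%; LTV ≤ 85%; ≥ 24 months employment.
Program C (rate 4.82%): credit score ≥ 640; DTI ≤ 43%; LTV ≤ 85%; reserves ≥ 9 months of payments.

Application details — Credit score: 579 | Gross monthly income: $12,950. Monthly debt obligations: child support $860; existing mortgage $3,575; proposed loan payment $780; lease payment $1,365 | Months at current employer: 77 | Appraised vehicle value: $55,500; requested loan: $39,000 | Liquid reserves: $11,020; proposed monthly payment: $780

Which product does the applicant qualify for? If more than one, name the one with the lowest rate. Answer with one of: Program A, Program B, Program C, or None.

None

Total debts = (860 + 3,575 + 780 + 1,365) = 6,580; DTI = 6,580/12,950 = 50.8%.
LTV = 39,000/55,500 = 70.3%.
Reserves = 11,020/780 = 14.1 months.
Program A: score 579 < 700; DTI 50.8% > 36%; LTV 70.3% ≤ 97%; employment 77 ≥ 18 mo; reserves 14.1 ≥ 4 mo → does not qualify.
Program B: score 579 < 720; DTI 50.8% > 50%; LTV 70.3% ≤ 85%; employment 77 ≥ 24 mo → does not qualify.
Program C: score 579 < 640; DTI 50.8% > 43%; LTV 70.3% ≤ 85%; reserves 14.1 ≥ 9 mo → does not qualify.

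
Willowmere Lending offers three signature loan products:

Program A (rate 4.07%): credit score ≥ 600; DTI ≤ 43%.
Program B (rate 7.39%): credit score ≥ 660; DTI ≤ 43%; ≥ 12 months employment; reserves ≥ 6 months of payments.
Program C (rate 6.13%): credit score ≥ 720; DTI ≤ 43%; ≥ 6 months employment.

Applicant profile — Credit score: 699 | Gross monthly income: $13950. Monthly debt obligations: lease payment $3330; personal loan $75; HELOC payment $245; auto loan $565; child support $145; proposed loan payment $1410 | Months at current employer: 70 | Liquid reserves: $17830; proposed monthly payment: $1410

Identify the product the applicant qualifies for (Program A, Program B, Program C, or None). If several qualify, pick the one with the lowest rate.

Total debts = (3,330 + 75 + 245 + 565 + 145 + 1,410) = 5,770; DTI = 5,770/13,950 = 41.4%.
Reserves = 17,830/1,410 = 12.6 months.
Program A: score 699 ≥ 600; DTI 41.4% ≤ 43% → qualifies.
Program B: score 699 ≥ 660; DTI 41.4% ≤ 43%; employment 70 ≥ 12 mo; reserves 12.6 ≥ 6 mo → qualifies.
Program C: score 699 < 720; DTI 41.4% ≤ 43%; employment 70 ≥ 6 mo → does not qualify.
Qualifying: Program A, Program B. Lowest rate is 4.07% → Program A.

Program A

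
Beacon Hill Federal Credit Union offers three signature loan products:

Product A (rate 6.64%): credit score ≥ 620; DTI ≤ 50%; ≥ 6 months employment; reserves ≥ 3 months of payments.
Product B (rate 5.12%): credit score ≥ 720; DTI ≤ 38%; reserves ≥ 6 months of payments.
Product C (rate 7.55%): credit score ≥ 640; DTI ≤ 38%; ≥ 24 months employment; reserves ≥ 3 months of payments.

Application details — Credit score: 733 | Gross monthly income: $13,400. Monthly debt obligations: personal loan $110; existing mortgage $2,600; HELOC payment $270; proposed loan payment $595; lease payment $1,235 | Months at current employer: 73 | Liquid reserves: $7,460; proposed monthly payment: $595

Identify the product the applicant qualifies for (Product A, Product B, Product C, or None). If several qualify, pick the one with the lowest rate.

Product B

Total debts = (110 + 2,600 + 270 + 595 + 1,235) = 4,810; DTI = 4,810/13,400 = 35.9%.
Reserves = 7,460/595 = 12.5 months.
Product A: score 733 ≥ 620; DTI 35.9% ≤ 50%; employment 73 ≥ 6 mo; reserves 12.5 ≥ 3 mo → qualifies.
Product B: score 733 ≥ 720; DTI 35.9% ≤ 38%; reserves 12.5 ≥ 6 mo → qualifies.
Product C: score 733 ≥ 640; DTI 35.9% ≤ 38%; employment 73 ≥ 24 mo; reserves 12.5 ≥ 3 mo → qualifies.
Qualifying: Product A, Product B, Product C. Lowest rate is 5.12% → Product B.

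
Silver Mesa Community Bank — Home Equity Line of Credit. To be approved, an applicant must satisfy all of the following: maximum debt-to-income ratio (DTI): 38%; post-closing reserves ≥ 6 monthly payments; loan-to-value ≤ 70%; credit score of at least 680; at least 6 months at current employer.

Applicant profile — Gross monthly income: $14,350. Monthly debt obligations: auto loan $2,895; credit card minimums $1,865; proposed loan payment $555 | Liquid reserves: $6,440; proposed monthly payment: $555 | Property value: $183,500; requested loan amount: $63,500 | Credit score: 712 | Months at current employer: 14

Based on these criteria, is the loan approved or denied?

Approved

Total monthly debts = (2,895 + 1,865 + 555) = 5,315. DTI: 5,315 ÷ 14,350 = 37%, within the 38% cap
Reserves: 6,440 ÷ 555 = 11.6 months (meets 6-month minimum)
LTV: 63,500 ÷ 183,500 = 34.6%, within 70% cap
Credit score 712 ≥ 680 (meets)
Employment 14 ≥ 6 months
All criteria satisfied.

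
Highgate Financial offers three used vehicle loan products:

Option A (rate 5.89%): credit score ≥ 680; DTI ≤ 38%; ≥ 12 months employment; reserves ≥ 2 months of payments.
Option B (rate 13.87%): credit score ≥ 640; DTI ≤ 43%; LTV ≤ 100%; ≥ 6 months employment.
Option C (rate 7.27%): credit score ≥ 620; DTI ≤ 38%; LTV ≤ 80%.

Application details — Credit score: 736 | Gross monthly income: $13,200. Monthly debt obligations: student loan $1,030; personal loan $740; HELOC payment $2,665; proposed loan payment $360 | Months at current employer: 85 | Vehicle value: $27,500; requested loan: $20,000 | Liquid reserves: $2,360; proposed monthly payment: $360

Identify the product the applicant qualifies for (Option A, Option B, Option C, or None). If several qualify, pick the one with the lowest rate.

Total debts = (1,030 + 740 + 2,665 + 360) = 4,795; DTI = 4,795/13,200 = 36.3%.
LTV = 20,000/27,500 = 72.7%.
Reserves = 2,360/360 = 6.6 months.
Option A: score 736 ≥ 680; DTI 36.3% ≤ 38%; employment 85 ≥ 12 mo; reserves 6.6 ≥ 2 mo → qualifies.
Option B: score 736 ≥ 640; DTI 36.3% ≤ 43%; LTV 72.7% ≤ 100%; employment 85 ≥ 6 mo → qualifies.
Option C: score 736 ≥ 620; DTI 36.3% ≤ 38%; LTV 72.7% ≤ 80% → qualifies.
Qualifying: Option A, Option B, Option C. Lowest rate is 5.89% → Option A.

Option A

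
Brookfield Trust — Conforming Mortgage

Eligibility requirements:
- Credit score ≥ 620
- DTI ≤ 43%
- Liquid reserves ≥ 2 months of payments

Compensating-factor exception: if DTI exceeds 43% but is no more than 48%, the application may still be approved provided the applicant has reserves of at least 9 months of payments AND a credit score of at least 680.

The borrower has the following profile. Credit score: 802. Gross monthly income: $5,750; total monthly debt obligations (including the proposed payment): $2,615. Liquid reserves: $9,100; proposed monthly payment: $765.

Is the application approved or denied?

Approved

Credit score 802 ≥ 620 (meets base)
DTI: 2,615 ÷ 5,750 = 45.5%, over the 43% base limit.
Reserves = 9,100/765 = 11.9 months ≥ 2
45.5% falls in the override range (43%–48%), so the compensating-factor test applies.
Override check — reserves: 11.9 mo (ok); score: 802 (ok).
Both override conditions satisfied; DTI exception granted.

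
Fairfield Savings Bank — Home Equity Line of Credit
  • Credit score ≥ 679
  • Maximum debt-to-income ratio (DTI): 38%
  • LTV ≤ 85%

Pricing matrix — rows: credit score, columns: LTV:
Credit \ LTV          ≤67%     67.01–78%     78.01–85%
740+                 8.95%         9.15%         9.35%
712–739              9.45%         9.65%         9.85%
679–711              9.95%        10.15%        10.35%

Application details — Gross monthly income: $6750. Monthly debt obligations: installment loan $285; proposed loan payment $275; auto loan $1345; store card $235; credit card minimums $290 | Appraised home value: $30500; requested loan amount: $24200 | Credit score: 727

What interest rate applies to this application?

Credit score 727 ≥ 679; Total monthly debts = (285 + 275 + 1,345 + 235 + 290) = 2,430. DTI = 2,430/6,750 = 36% ≤ 38%
LTV: 24,200 ÷ 30,500 = 79.3%, within 85% cap
Row: 727 falls in 712–739. Column: 79.3% falls in 78.01–85%. Rate = 9.85%.

9.85%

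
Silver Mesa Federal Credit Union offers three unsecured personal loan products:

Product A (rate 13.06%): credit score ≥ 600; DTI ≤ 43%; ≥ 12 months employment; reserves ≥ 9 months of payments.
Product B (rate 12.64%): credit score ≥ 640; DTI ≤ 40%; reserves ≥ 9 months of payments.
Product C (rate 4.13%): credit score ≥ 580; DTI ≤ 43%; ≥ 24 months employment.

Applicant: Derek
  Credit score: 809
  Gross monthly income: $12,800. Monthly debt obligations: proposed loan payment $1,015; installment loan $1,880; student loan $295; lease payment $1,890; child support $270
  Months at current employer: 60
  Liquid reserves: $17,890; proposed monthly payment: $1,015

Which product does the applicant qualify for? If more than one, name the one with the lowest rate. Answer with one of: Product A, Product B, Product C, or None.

Total debts = (1,015 + 1,880 + 295 + 1,890 + 270) = 5,350; DTI = 5,350/12,800 = 41.8%.
Reserves = 17,890/1,015 = 17.6 months.
Product A: score 809 ≥ 600; DTI 41.8% ≤ 43%; employment 60 ≥ 12 mo; reserves 17.6 ≥ 9 mo → qualifies.
Product B: score 809 ≥ 640; DTI 41.8% > 40%; reserves 17.6 ≥ 9 mo → does not qualify.
Product C: score 809 ≥ 580; DTI 41.8% ≤ 43%; employment 60 ≥ 24 mo → qualifies.
Qualifying: Product A, Product C. Lowest rate is 4.13% → Product C.

Product C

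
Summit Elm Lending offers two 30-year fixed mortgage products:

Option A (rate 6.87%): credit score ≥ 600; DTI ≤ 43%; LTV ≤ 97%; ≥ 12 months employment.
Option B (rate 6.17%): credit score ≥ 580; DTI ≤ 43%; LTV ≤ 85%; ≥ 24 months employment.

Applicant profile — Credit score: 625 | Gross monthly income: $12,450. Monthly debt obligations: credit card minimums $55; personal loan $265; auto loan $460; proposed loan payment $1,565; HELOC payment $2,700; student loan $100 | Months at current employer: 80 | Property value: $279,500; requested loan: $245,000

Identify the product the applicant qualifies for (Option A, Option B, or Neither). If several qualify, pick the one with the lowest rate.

Option A

Total debts = (55 + 265 + 460 + 1,565 + 2,700 + 100) = 5,145; DTI = 5,145/12,450 = 41.3%.
LTV = 245,000/279,500 = 87.7%.
Option A: score 625 ≥ 600; DTI 41.3% ≤ 43%; LTV 87.7% ≤ 97%; employment 80 ≥ 12 mo → qualifies.
Option B: score 625 ≥ 580; DTI 41.3% ≤ 43%; LTV 87.7% > 85%; employment 80 ≥ 24 mo → does not qualify.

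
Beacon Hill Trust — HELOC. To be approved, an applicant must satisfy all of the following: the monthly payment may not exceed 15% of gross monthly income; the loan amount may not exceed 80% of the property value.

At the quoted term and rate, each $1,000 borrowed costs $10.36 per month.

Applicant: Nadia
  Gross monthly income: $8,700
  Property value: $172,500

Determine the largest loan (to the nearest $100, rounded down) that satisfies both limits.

Payment cap: 15% × $8,700 = $1,305/month.
At $10.36 per $1,000, that supports 1,305/10.36 × 1,000 ≈ $125,965 → $125,900.
LTV cap: 80% × $172,500 = $138,000 → $138,000.
Binding constraint: payment-to-income.

$125,900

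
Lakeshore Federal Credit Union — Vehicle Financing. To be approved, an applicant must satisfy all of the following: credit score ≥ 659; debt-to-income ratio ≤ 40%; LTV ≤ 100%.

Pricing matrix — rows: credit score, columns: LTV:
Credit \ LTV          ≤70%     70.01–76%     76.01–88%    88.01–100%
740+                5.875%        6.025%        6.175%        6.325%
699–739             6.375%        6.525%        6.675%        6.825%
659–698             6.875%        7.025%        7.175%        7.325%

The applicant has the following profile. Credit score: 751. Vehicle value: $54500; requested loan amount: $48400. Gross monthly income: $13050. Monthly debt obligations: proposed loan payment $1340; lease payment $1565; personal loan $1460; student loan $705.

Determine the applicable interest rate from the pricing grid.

6.325%

Credit score 751 ≥ 659; Total monthly debts = (1,340 + 1,565 + 1,460 + 705) = 5,070. Debt-to-income = 5,070/13,050 = 38.9% — meets 40% limit
LTV: 48,400 ÷ 54,500 = 88.8%, within 100% cap
Score 751 is in the 740+ band; LTV 88.8% is in the 88.01–100% band → 6.325%.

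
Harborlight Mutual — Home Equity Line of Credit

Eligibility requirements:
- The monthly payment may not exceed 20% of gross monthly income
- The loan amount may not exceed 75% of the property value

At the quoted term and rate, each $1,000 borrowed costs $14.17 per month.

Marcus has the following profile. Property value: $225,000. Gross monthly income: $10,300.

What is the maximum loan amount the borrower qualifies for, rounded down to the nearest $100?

Payment cap: 20% × $10,300 = $2,060/month.
At $14.17 per $1,000, that supports 2,060/14.17 × 1,000 ≈ $145,377 → $145,300.
LTV cap: 75% × $225,000 = $168,750 → $168,700.
Binding constraint: payment-to-income.

$145,300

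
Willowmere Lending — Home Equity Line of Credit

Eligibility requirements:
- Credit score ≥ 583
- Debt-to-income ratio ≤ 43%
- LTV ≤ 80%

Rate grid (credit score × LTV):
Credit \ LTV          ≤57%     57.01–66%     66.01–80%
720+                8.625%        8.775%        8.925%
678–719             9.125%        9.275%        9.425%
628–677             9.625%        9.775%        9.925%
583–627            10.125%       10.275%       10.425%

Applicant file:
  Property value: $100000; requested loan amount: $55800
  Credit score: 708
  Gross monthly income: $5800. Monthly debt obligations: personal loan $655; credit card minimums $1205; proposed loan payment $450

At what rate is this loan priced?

Credit score 708 ≥ 583; Total monthly debts = (655 + 1,205 + 450) = 2,310. Debt-to-income = 2,310/5,800 = 39.8% — meets 43% limit
LTV: 55,800 ÷ 100,000 = 55.8%, within 80% cap
Credit 708 → row 678–719; LTV 55.8% → column ≤57%. Grid cell → 9.125%.

9.125%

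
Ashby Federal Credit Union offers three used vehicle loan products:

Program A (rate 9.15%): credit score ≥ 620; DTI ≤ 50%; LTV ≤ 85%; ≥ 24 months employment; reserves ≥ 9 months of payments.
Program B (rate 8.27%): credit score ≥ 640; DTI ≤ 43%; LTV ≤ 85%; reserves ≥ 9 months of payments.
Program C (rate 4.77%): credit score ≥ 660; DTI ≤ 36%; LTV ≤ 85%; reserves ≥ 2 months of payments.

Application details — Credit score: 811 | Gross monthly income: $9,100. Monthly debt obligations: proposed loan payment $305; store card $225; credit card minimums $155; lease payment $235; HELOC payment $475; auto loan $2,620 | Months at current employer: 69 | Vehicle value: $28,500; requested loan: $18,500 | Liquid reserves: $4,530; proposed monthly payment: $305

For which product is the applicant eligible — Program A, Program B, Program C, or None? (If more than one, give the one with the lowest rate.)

Total debts = (305 + 225 + 155 + 235 + 475 + 2,620) = 4,015; DTI = 4,015/9,100 = 44.1%.
LTV = 18,500/28,500 = 64.9%.
Reserves = 4,530/305 = 14.9 months.
Program A: score 811 ≥ 620; DTI 44.1% ≤ 50%; LTV 64.9% ≤ 85%; employment 69 ≥ 24 mo; reserves 14.9 ≥ 9 mo → qualifies.
Program B: score 811 ≥ 640; DTI 44.1% > 43%; LTV 64.9% ≤ 85%; reserves 14.9 ≥ 9 mo → does not qualify.
Program C: score 811 ≥ 660; DTI 44.1% > 36%; LTV 64.9% ≤ 85%; reserves 14.9 ≥ 2 mo → does not qualify.

Program A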